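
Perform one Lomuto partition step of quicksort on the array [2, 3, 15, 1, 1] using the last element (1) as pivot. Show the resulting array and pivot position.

Lomuto partition with pivot = 1:

Initial array: [2, 3, 15, 1, 1]

arr[0]=2 > 1: no swap
arr[1]=3 > 1: no swap
arr[2]=15 > 1: no swap
arr[3]=1 <= 1: swap with position 0, array becomes [1, 3, 15, 2, 1]

Place pivot at position 1: [1, 1, 15, 2, 3]
Pivot position: 1

After partitioning with pivot 1, the array becomes [1, 1, 15, 2, 3]. The pivot is placed at index 1. All elements to the left of the pivot are <= 1, and all elements to the right are > 1.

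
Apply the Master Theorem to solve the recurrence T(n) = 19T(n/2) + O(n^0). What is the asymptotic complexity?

Master Theorem for T(n) = 19T(n/2) + O(n^0):

a = 19, b = 2, c = 0
log_b(a) = log_2(19) = 4.2479

Case 1: c = 0 < log_2(19) = 4.2479
T(n) = O(n^(log_2 19))

For T(n) = 19T(n/2) + O(n^0): log_2(19) = 4.2479. This is Case 1 of the Master Theorem (c < log_b(a), work dominated by leaves), giving O(n^(log_2 19)).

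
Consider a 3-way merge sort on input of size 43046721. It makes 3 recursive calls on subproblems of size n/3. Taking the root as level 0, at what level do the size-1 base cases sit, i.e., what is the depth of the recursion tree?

For divide and conquer with division factor 3:

Problem sizes at each level:
Level 0: 43046721
Level 1: 14348907
Level 2: 4782969
Level 3: 1594323
Level 4: 531441
Level 5: 177147
Level 6: 59049
Level 7: 19683
Level 8: 6561
Level 9: 2187
Level 10: 729
Level 11: 243
Level 12: 81
Level 13: 27
Level 14: 9
Level 15: 3
Level 16: 1

The root is level 0 and the size-1 base case is level 16 (the tree spans levels 0 through 16, i.e. 17 levels counting the root), so the depth is the number of divisions: log_3(43046721) = 16

The recursion tree depth is log_3(43046721) = 16. At each level, the problem size is divided by 3, so it takes 16 divisions to reduce to a base case of size 1. The algorithm makes 3 recursive calls at each level.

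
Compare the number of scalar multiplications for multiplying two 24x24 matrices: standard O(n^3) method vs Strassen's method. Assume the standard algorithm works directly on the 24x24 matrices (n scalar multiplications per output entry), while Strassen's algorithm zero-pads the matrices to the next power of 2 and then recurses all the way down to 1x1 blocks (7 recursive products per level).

Matrix multiplication for 24x24 matrices:

Strassen's algorithm requires power-of-2 dimensions. Pad 24x24 to 32x32 (next power of 2).

Standard algorithm: 24^3 = 13824 multiplications
Strassen's algorithm: 7^(log2(32)) = 7^5 = 16807 multiplications
Difference: 13824 - 16807 = -2983 (Strassen uses MORE here due to padding overhead — for small or just-over-power-of-2 n, padding can outweigh the per-level savings)

Standard: 13824 multiplications (24^3). Strassen: 16807 multiplications (7^5, after padding to 32x32). Strassen reduces 8 recursive multiplications to 7 at each level.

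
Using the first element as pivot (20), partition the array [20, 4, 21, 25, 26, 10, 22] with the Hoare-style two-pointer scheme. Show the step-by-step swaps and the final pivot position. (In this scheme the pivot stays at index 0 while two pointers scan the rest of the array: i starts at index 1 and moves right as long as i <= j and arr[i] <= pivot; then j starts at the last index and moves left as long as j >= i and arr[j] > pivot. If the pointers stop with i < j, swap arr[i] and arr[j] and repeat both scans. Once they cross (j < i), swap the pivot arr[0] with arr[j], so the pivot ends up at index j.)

Hoare-style two-pointer partition with pivot = 20:

Initial array: [20, 4, 21, 25, 26, 10, 22]

Pointers start at i = 1, j = 6.
i stops at index 2 (arr[2]=21 > 20), j stops at index 5 (arr[5]=10 <= 20): swap arr[2] and arr[5], array becomes [20, 4, 10, 25, 26, 21, 22]
i ends at 3, j ends at 2: the pointers have crossed (j < i), so scanning stops.

Swap pivot arr[0] with arr[2] to place pivot at position 2: [10, 4, 20, 25, 26, 21, 22]
Pivot position: 2

After partitioning with pivot 20, the array becomes [10, 4, 20, 25, 26, 21, 22]. The pivot is placed at index 2. All elements to the left of the pivot are <= 20, and all elements to the right are > 20.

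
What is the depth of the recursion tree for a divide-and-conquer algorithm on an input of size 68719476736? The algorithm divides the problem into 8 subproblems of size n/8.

For divide and conquer with division factor 8:

Problem sizes at each level:
Level 0: 68719476736
Level 1: 8589934592
Level 2: 1073741824
Level 3: 134217728
Level 4: 16777216
Level 5: 2097152
Level 6: 262144
Level 7: 32768
Level 8: 4096
Level 9: 512
Level 10: 64
Level 11: 8
Level 12: 1

The root is level 0 and the size-1 base case is level 12 (the tree spans levels 0 through 12, i.e. 13 levels counting the root), so the depth is the number of divisions: log_8(68719476736) = 12

The recursion tree depth is log_8(68719476736) = 12. At each level, the problem size is divided by 8, so it takes 12 divisions to reduce to a base case of size 1. The algorithm makes 8 recursive calls at each level.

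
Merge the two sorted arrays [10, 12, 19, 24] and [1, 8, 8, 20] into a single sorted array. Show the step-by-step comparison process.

Merging process:

Compare 10 vs 1: take 1 from right. Merged: [1]
Compare 10 vs 8: take 8 from right. Merged: [1, 8]
Compare 10 vs 8: take 8 from right. Merged: [1, 8, 8]
Compare 10 vs 20: take 10 from left. Merged: [1, 8, 8, 10]
Compare 12 vs 20: take 12 from left. Merged: [1, 8, 8, 10, 12]
Compare 19 vs 20: take 19 from left. Merged: [1, 8, 8, 10, 12, 19]
Compare 24 vs 20: take 20 from right. Merged: [1, 8, 8, 10, 12, 19, 20]
Append remaining from left: [24]. Merged: [1, 8, 8, 10, 12, 19, 20, 24]

Final merged array: [1, 8, 8, 10, 12, 19, 20, 24]
Total comparisons: 7

The merged array is [1, 8, 8, 10, 12, 19, 20, 24], requiring 7 comparisons. The merge step runs in O(n) time where n is the total number of elements.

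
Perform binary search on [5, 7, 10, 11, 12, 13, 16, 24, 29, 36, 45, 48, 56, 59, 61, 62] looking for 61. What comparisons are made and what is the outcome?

Binary search for 61 in [5, 7, 10, 11, 12, 13, 16, 24, 29, 36, 45, 48, 56, 59, 61, 62]:

lo=0, hi=15, mid=7, arr[mid]=24 -> 24 < 61, search right half
lo=8, hi=15, mid=11, arr[mid]=48 -> 48 < 61, search right half
lo=12, hi=15, mid=13, arr[mid]=59 -> 59 < 61, search right half
lo=14, hi=15, mid=14, arr[mid]=61 -> Found target at index 14!

Binary search finds 61 at index 14 after 4 comparisons. The search repeatedly halves the search space by comparing with the middle element.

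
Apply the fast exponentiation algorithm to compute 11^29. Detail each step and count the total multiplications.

Computing 11^29 by squaring (build up from 11^1; each line after the first costs one multiplication):

11^1 = 11
11^2 = (11^1)^2 = 11^2 = 121
11^3 = 11 * 11^2 = 11 * 121 = 1331
11^6 = (11^3)^2 = 1331^2 = 1771561
11^7 = 11 * 11^6 = 11 * 1771561 = 19487171
11^14 = (11^7)^2 = 19487171^2 = 379749833583241
11^28 = (11^14)^2 = 379749833583241^2 = 144209936106499234037676064081
11^29 = 11 * 11^28 = 11 * 144209936106499234037676064081 = 1586309297171491574414436704891

Result: 1586309297171491574414436704891
Multiplications needed: 7 (7 lines after 11^1)

11^29 = 1586309297171491574414436704891. Using exponentiation by squaring, this requires 7 multiplications. The key idea: if the exponent is even, square the half-power; if odd, multiply by the base once.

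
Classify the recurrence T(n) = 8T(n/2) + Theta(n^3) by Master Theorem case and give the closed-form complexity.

Master Theorem for T(n) = 8T(n/2) + O(n^3):

a = 8, b = 2, c = 3
log_b(a) = log_2(8) = 3.0000

Case 2: c = 3 = log_2(8) = 3.0000
T(n) = O(n^3 log n) = O(n^3 log n)

For T(n) = 8T(n/2) + O(n^3): log_2(8) = 3.0000. This is Case 2 of the Master Theorem (c = log_b(a), equal work at all levels), giving O(n^3 log n).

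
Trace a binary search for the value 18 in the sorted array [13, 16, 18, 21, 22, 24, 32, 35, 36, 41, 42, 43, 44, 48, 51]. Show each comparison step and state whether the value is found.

Binary search for 18 in [13, 16, 18, 21, 22, 24, 32, 35, 36, 41, 42, 43, 44, 48, 51]:

lo=0, hi=14, mid=7, arr[mid]=35 -> 35 > 18, search left half
lo=0, hi=6, mid=3, arr[mid]=21 -> 21 > 18, search left half
lo=0, hi=2, mid=1, arr[mid]=16 -> 16 < 18, search right half
lo=2, hi=2, mid=2, arr[mid]=18 -> Found target at index 2!

Binary search finds 18 at index 2 after 4 comparisons. The search repeatedly halves the search space by comparing with the middle element.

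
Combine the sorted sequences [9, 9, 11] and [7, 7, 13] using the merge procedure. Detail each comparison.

Merging process:

Compare 9 vs 7: take 7 from right. Merged: [7]
Compare 9 vs 7: take 7 from right. Merged: [7, 7]
Compare 9 vs 13: take 9 from left. Merged: [7, 7, 9]
Compare 9 vs 13: take 9 from left. Merged: [7, 7, 9, 9]
Compare 11 vs 13: take 11 from left. Merged: [7, 7, 9, 9, 11]
Append remaining from right: [13]. Merged: [7, 7, 9, 9, 11, 13]

Final merged array: [7, 7, 9, 9, 11, 13]
Total comparisons: 5

The merged array is [7, 7, 9, 9, 11, 13], requiring 5 comparisons. The merge step runs in O(n) time where n is the total number of elements.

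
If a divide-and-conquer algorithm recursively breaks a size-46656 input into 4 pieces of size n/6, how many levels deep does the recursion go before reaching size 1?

For divide and conquer with division factor 6:

Problem sizes at each level:
Level 0: 46656
Level 1: 7776
Level 2: 1296
Level 3: 216
Level 4: 36
Level 5: 6
Level 6: 1

The root is level 0 and the size-1 base case is level 6 (the tree spans levels 0 through 6, i.e. 7 levels counting the root), so the depth is the number of divisions: log_6(46656) = 6

The recursion tree depth is log_6(46656) = 6. At each level, the problem size is divided by 6, so it takes 6 divisions to reduce to a base case of size 1. The algorithm makes 4 recursive calls at each level.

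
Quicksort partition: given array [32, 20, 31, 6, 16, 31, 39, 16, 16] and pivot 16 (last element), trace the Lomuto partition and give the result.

Lomuto partition with pivot = 16:

Initial array: [32, 20, 31, 6, 16, 31, 39, 16, 16]

arr[0]=32 > 16: no swap
arr[1]=20 > 16: no swap
arr[2]=31 > 16: no swap
arr[3]=6 <= 16: swap with position 0, array becomes [6, 20, 31, 32, 16, 31, 39, 16, 16]
arr[4]=16 <= 16: swap with position 1, array becomes [6, 16, 31, 32, 20, 31, 39, 16, 16]
arr[5]=31 > 16: no swap
arr[6]=39 > 16: no swap
arr[7]=16 <= 16: swap with position 2, array becomes [6, 16, 16, 32, 20, 31, 39, 31, 16]

Place pivot at position 3: [6, 16, 16, 16, 20, 31, 39, 31, 32]
Pivot position: 3

After partitioning with pivot 16, the array becomes [6, 16, 16, 16, 20, 31, 39, 31, 32]. The pivot is placed at index 3. All elements to the left of the pivot are <= 16, and all elements to the right are > 16.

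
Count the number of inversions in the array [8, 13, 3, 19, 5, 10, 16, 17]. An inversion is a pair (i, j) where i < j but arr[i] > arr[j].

Finding inversions in [8, 13, 3, 19, 5, 10, 16, 17]:

(0, 2): arr[0]=8 > arr[2]=3
(0, 4): arr[0]=8 > arr[4]=5
(1, 2): arr[1]=13 > arr[2]=3
(1, 4): arr[1]=13 > arr[4]=5
(1, 5): arr[1]=13 > arr[5]=10
(3, 4): arr[3]=19 > arr[4]=5
(3, 5): arr[3]=19 > arr[5]=10
(3, 6): arr[3]=19 > arr[6]=16
(3, 7): arr[3]=19 > arr[7]=17

Total inversions: 9

The array has 9 inversion(s): (0,2), (0,4), (1,2), (1,4), (1,5), (3,4), (3,5), (3,6), (3,7). Each pair (i,j) satisfies i < j and arr[i] > arr[j].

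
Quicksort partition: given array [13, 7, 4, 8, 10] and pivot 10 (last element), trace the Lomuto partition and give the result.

Lomuto partition with pivot = 10:

Initial array: [13, 7, 4, 8, 10]

arr[0]=13 > 10: no swap
arr[1]=7 <= 10: swap with position 0, array becomes [7, 13, 4, 8, 10]
arr[2]=4 <= 10: swap with position 1, array becomes [7, 4, 13, 8, 10]
arr[3]=8 <= 10: swap with position 2, array becomes [7, 4, 8, 13, 10]

Place pivot at position 3: [7, 4, 8, 10, 13]
Pivot position: 3

After partitioning with pivot 10, the array becomes [7, 4, 8, 10, 13]. The pivot is placed at index 3. All elements to the left of the pivot are <= 10, and all elements to the right are > 10.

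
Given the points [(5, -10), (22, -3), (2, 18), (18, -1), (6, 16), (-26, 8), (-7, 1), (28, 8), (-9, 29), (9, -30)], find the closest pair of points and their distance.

Computing all pairwise distances among 10 points:

d((5, -10), (22, -3)) = 18.3848
d((5, -10), (2, 18)) = 28.1603
d((5, -10), (18, -1)) = 15.8114
d((5, -10), (6, 16)) = 26.0192
d((5, -10), (-26, 8)) = 35.8469
d((5, -10), (-7, 1)) = 16.2788
d((5, -10), (28, 8)) = 29.2062
d((5, -10), (-9, 29)) = 41.4367
d((5, -10), (9, -30)) = 20.3961
d((22, -3), (2, 18)) = 29.0
d((22, -3), (18, -1)) = 4.4721 <-- minimum
d((22, -3), (6, 16)) = 24.8395
d((22, -3), (-26, 8)) = 49.2443
d((22, -3), (-7, 1)) = 29.2746
d((22, -3), (28, 8)) = 12.53
d((22, -3), (-9, 29)) = 44.5533
d((22, -3), (9, -30)) = 29.9666
d((2, 18), (18, -1)) = 24.8395
d((2, 18), (6, 16)) = 4.4721 <-- minimum
d((2, 18), (-26, 8)) = 29.7321
d((2, 18), (-7, 1)) = 19.2354
d((2, 18), (28, 8)) = 27.8568
d((2, 18), (-9, 29)) = 15.5563
d((2, 18), (9, -30)) = 48.5077
d((18, -1), (6, 16)) = 20.8087
d((18, -1), (-26, 8)) = 44.911
d((18, -1), (-7, 1)) = 25.0799
d((18, -1), (28, 8)) = 13.4536
d((18, -1), (-9, 29)) = 40.3609
d((18, -1), (9, -30)) = 30.3645
d((6, 16), (-26, 8)) = 32.9848
d((6, 16), (-7, 1)) = 19.8494
d((6, 16), (28, 8)) = 23.4094
d((6, 16), (-9, 29)) = 19.8494
d((6, 16), (9, -30)) = 46.0977
d((-26, 8), (-7, 1)) = 20.2485
d((-26, 8), (28, 8)) = 54.0
d((-26, 8), (-9, 29)) = 27.0185
d((-26, 8), (9, -30)) = 51.6624
d((-7, 1), (28, 8)) = 35.6931
d((-7, 1), (-9, 29)) = 28.0713
d((-7, 1), (9, -30)) = 34.8855
d((28, 8), (-9, 29)) = 42.5441
d((28, 8), (9, -30)) = 42.4853
d((-9, 29), (9, -30)) = 61.6847

Minimum distance: 4.4721 (tie among 2 pairs: (22, -3) and (18, -1); (2, 18) and (6, 16))

The minimum Euclidean distance is 4.4721. There is a tie: 2 pairs achieve this minimum — (22, -3) and (18, -1); (2, 18) and (6, 16). Any of these is a valid closest pair. For 10 points, brute-force pairwise comparison is shown above. For large n, the divide-and-conquer algorithm (sort by x, recurse on halves, check the dividing strip) achieves O(n log n).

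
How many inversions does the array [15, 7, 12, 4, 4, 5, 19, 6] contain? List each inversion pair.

Finding inversions in [15, 7, 12, 4, 4, 5, 19, 6]:

(0, 1): arr[0]=15 > arr[1]=7
(0, 2): arr[0]=15 > arr[2]=12
(0, 3): arr[0]=15 > arr[3]=4
(0, 4): arr[0]=15 > arr[4]=4
(0, 5): arr[0]=15 > arr[5]=5
(0, 7): arr[0]=15 > arr[7]=6
(1, 3): arr[1]=7 > arr[3]=4
(1, 4): arr[1]=7 > arr[4]=4
(1, 5): arr[1]=7 > arr[5]=5
(1, 7): arr[1]=7 > arr[7]=6
(2, 3): arr[2]=12 > arr[3]=4
(2, 4): arr[2]=12 > arr[4]=4
(2, 5): arr[2]=12 > arr[5]=5
(2, 7): arr[2]=12 > arr[7]=6
(6, 7): arr[6]=19 > arr[7]=6

Total inversions: 15

The array has 15 inversion(s): (0,1), (0,2), (0,3), (0,4), (0,5), (0,7), (1,3), (1,4), (1,5), (1,7), (2,3), (2,4), (2,5), (2,7), (6,7). Each pair (i,j) satisfies i < j and arr[i] > arr[j].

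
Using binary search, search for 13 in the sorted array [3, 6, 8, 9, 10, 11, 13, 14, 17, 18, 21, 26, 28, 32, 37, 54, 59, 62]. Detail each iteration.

Binary search for 13 in [3, 6, 8, 9, 10, 11, 13, 14, 17, 18, 21, 26, 28, 32, 37, 54, 59, 62]:

lo=0, hi=17, mid=8, arr[mid]=17 -> 17 > 13, search left half
lo=0, hi=7, mid=3, arr[mid]=9 -> 9 < 13, search right half
lo=4, hi=7, mid=5, arr[mid]=11 -> 11 < 13, search right half
lo=6, hi=7, mid=6, arr[mid]=13 -> Found target at index 6!

Binary search finds 13 at index 6 after 4 comparisons. The search repeatedly halves the search space by comparing with the middle element.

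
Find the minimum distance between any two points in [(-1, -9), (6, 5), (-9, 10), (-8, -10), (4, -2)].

Computing all pairwise distances among 5 points:

d((-1, -9), (6, 5)) = 15.6525
d((-1, -9), (-9, 10)) = 20.6155
d((-1, -9), (-8, -10)) = 7.0711 <-- minimum
d((-1, -9), (4, -2)) = 8.6023
d((6, 5), (-9, 10)) = 15.8114
d((6, 5), (-8, -10)) = 20.5183
d((6, 5), (4, -2)) = 7.2801
d((-9, 10), (-8, -10)) = 20.025
d((-9, 10), (4, -2)) = 17.6918
d((-8, -10), (4, -2)) = 14.4222

Closest pair: (-1, -9) and (-8, -10) with distance 7.0711

The closest pair is (-1, -9) and (-8, -10) with Euclidean distance 7.0711. For 5 points, brute-force pairwise comparison is shown above. For large n, the divide-and-conquer algorithm (sort by x, recurse on halves, check the dividing strip) achieves O(n log n).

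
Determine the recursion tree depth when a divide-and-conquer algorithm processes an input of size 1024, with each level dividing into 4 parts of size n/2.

For divide and conquer with division factor 2:

Problem sizes at each level:
Level 0: 1024
Level 1: 512
Level 2: 256
Level 3: 128
Level 4: 64
Level 5: 32
Level 6: 16
Level 7: 8
Level 8: 4
Level 9: 2
Level 10: 1

The root is level 0 and the size-1 base case is level 10 (the tree spans levels 0 through 10, i.e. 11 levels counting the root), so the depth is the number of divisions: log_2(1024) = 10

The recursion tree depth is log_2(1024) = 10. At each level, the problem size is divided by 2, so it takes 10 divisions to reduce to a base case of size 1. The algorithm makes 4 recursive calls at each level.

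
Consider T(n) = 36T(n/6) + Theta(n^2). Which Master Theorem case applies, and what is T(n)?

Master Theorem for T(n) = 36T(n/6) + O(n^2):

a = 36, b = 6, c = 2
log_b(a) = log_6(36) = 2.0000

Case 2: c = 2 = log_6(36) = 2.0000
T(n) = O(n^2 log n) = O(n^2 log n)

For T(n) = 36T(n/6) + O(n^2): log_6(36) = 2.0000. This is Case 2 of the Master Theorem (c = log_b(a), equal work at all levels), giving O(n^2 log n).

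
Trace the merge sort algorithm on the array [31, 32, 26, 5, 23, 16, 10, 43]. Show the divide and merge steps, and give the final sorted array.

Merge sort trace:

Split: [31, 32, 26, 5, 23, 16, 10, 43] -> [31, 32, 26, 5] and [23, 16, 10, 43]
  Split: [31, 32, 26, 5] -> [31, 32] and [26, 5]
    Split: [31, 32] -> [31] and [32]
    Merge: [31] + [32] -> [31, 32]
    Split: [26, 5] -> [26] and [5]
    Merge: [26] + [5] -> [5, 26]
  Merge: [31, 32] + [5, 26] -> [5, 26, 31, 32]
  Split: [23, 16, 10, 43] -> [23, 16] and [10, 43]
    Split: [23, 16] -> [23] and [16]
    Merge: [23] + [16] -> [16, 23]
    Split: [10, 43] -> [10] and [43]
    Merge: [10] + [43] -> [10, 43]
  Merge: [16, 23] + [10, 43] -> [10, 16, 23, 43]
Merge: [5, 26, 31, 32] + [10, 16, 23, 43] -> [5, 10, 16, 23, 26, 31, 32, 43]

Final sorted array: [5, 10, 16, 23, 26, 31, 32, 43]

The merge sort proceeds by recursively splitting the array and merging sorted halves.
After all merges, the sorted array is [5, 10, 16, 23, 26, 31, 32, 43].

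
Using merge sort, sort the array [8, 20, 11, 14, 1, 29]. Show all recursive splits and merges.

Merge sort trace:

Split: [8, 20, 11, 14, 1, 29] -> [8, 20, 11] and [14, 1, 29]
  Split: [8, 20, 11] -> [8] and [20, 11]
    Split: [20, 11] -> [20] and [11]
    Merge: [20] + [11] -> [11, 20]
  Merge: [8] + [11, 20] -> [8, 11, 20]
  Split: [14, 1, 29] -> [14] and [1, 29]
    Split: [1, 29] -> [1] and [29]
    Merge: [1] + [29] -> [1, 29]
  Merge: [14] + [1, 29] -> [1, 14, 29]
Merge: [8, 11, 20] + [1, 14, 29] -> [1, 8, 11, 14, 20, 29]

Final sorted array: [1, 8, 11, 14, 20, 29]

The merge sort proceeds by recursively splitting the array and merging sorted halves.
After all merges, the sorted array is [1, 8, 11, 14, 20, 29].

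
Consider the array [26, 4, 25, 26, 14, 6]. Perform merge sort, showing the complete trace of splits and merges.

Merge sort trace:

Split: [26, 4, 25, 26, 14, 6] -> [26, 4, 25] and [26, 14, 6]
  Split: [26, 4, 25] -> [26] and [4, 25]
    Split: [4, 25] -> [4] and [25]
    Merge: [4] + [25] -> [4, 25]
  Merge: [26] + [4, 25] -> [4, 25, 26]
  Split: [26, 14, 6] -> [26] and [14, 6]
    Split: [14, 6] -> [14] and [6]
    Merge: [14] + [6] -> [6, 14]
  Merge: [26] + [6, 14] -> [6, 14, 26]
Merge: [4, 25, 26] + [6, 14, 26] -> [4, 6, 14, 25, 26, 26]

Final sorted array: [4, 6, 14, 25, 26, 26]

The merge sort proceeds by recursively splitting the array and merging sorted halves.
After all merges, the sorted array is [4, 6, 14, 25, 26, 26].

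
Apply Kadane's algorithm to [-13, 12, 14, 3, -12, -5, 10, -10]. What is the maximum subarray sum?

Using Kadane's algorithm on [-13, 12, 14, 3, -12, -5, 10, -10]:

Scanning through the array:
Position 1 (value 12): max_ending_here = 12, max_so_far = 12
Position 2 (value 14): max_ending_here = 26, max_so_far = 26
Position 3 (value 3): max_ending_here = 29, max_so_far = 29
Position 4 (value -12): max_ending_here = 17, max_so_far = 29
Position 5 (value -5): max_ending_here = 12, max_so_far = 29
Position 6 (value 10): max_ending_here = 22, max_so_far = 29
Position 7 (value -10): max_ending_here = 12, max_so_far = 29

Maximum subarray: [12, 14, 3]
Maximum sum: 29

The maximum subarray is [12, 14, 3] with sum 29. This subarray runs from index 1 to index 3.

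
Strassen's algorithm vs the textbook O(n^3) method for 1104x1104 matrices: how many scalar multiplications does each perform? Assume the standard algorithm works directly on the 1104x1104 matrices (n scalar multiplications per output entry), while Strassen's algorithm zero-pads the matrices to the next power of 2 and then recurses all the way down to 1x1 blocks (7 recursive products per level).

Matrix multiplication for 1104x1104 matrices:

Strassen's algorithm requires power-of-2 dimensions. Pad 1104x1104 to 2048x2048 (next power of 2).

Standard algorithm: 1104^3 = 1345572864 multiplications
Strassen's algorithm: 7^(log2(2048)) = 7^11 = 1977326743 multiplications
Difference: 1345572864 - 1977326743 = -631753879 (Strassen uses MORE here due to padding overhead — for small or just-over-power-of-2 n, padding can outweigh the per-level savings)

Standard: 1345572864 multiplications (1104^3). Strassen: 1977326743 multiplications (7^11, after padding to 2048x2048). Strassen reduces 8 recursive multiplications to 7 at each level.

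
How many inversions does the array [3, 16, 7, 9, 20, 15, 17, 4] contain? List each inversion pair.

Finding inversions in [3, 16, 7, 9, 20, 15, 17, 4]:

(1, 2): arr[1]=16 > arr[2]=7
(1, 3): arr[1]=16 > arr[3]=9
(1, 5): arr[1]=16 > arr[5]=15
(1, 7): arr[1]=16 > arr[7]=4
(2, 7): arr[2]=7 > arr[7]=4
(3, 7): arr[3]=9 > arr[7]=4
(4, 5): arr[4]=20 > arr[5]=15
(4, 6): arr[4]=20 > arr[6]=17
(4, 7): arr[4]=20 > arr[7]=4
(5, 7): arr[5]=15 > arr[7]=4
(6, 7): arr[6]=17 > arr[7]=4

Total inversions: 11

The array has 11 inversion(s): (1,2), (1,3), (1,5), (1,7), (2,7), (3,7), (4,5), (4,6), (4,7), (5,7), (6,7). Each pair (i,j) satisfies i < j and arr[i] > arr[j].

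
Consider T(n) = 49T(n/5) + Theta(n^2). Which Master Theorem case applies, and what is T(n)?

Master Theorem for T(n) = 49T(n/5) + O(n^2):

a = 49, b = 5, c = 2
log_b(a) = log_5(49) = 2.4181

Case 1: c = 2 < log_5(49) = 2.4181
T(n) = O(n^(log_5 49))

For T(n) = 49T(n/5) + O(n^2): log_5(49) = 2.4181. This is Case 1 of the Master Theorem (c < log_b(a), work dominated by leaves), giving O(n^(log_5 49)).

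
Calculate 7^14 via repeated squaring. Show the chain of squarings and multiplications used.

Computing 7^14 by squaring (build up from 7^1; each line after the first costs one multiplication):

7^1 = 7
7^2 = (7^1)^2 = 7^2 = 49
7^3 = 7 * 7^2 = 7 * 49 = 343
7^6 = (7^3)^2 = 343^2 = 117649
7^7 = 7 * 7^6 = 7 * 117649 = 823543
7^14 = (7^7)^2 = 823543^2 = 678223072849

Result: 678223072849
Multiplications needed: 5 (5 lines after 7^1)

7^14 = 678223072849. Using exponentiation by squaring, this requires 5 multiplications. The key idea: if the exponent is even, square the half-power; if odd, multiply by the base once.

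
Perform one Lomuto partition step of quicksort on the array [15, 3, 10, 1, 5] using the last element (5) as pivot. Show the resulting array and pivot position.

Lomuto partition with pivot = 5:

Initial array: [15, 3, 10, 1, 5]

arr[0]=15 > 5: no swap
arr[1]=3 <= 5: swap with position 0, array becomes [3, 15, 10, 1, 5]
arr[2]=10 > 5: no swap
arr[3]=1 <= 5: swap with position 1, array becomes [3, 1, 10, 15, 5]

Place pivot at position 2: [3, 1, 5, 15, 10]
Pivot position: 2

After partitioning with pivot 5, the array becomes [3, 1, 5, 15, 10]. The pivot is placed at index 2. All elements to the left of the pivot are <= 5, and all elements to the right are > 5.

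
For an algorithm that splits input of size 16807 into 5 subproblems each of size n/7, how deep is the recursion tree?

For divide and conquer with division factor 7:

Problem sizes at each level:
Level 0: 16807
Level 1: 2401
Level 2: 343
Level 3: 49
Level 4: 7
Level 5: 1

The root is level 0 and the size-1 base case is level 5 (the tree spans levels 0 through 5, i.e. 6 levels counting the root), so the depth is the number of divisions: log_7(16807) = 5

The recursion tree depth is log_7(16807) = 5. At each level, the problem size is divided by 7, so it takes 5 divisions to reduce to a base case of size 1. The algorithm makes 5 recursive calls at each level.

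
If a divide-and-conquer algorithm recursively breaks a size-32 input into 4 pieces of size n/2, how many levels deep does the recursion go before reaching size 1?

For divide and conquer with division factor 2:

Problem sizes at each level:
Level 0: 32
Level 1: 16
Level 2: 8
Level 3: 4
Level 4: 2
Level 5: 1

The root is level 0 and the size-1 base case is level 5 (the tree spans levels 0 through 5, i.e. 6 levels counting the root), so the depth is the number of divisions: log_2(32) = 5

The recursion tree depth is log_2(32) = 5. At each level, the problem size is divided by 2, so it takes 5 divisions to reduce to a base case of size 1. The algorithm makes 4 recursive calls at each level.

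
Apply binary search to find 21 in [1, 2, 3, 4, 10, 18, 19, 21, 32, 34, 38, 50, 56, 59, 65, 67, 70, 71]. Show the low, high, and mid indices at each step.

Binary search for 21 in [1, 2, 3, 4, 10, 18, 19, 21, 32, 34, 38, 50, 56, 59, 65, 67, 70, 71]:

lo=0, hi=17, mid=8, arr[mid]=32 -> 32 > 21, search left half
lo=0, hi=7, mid=3, arr[mid]=4 -> 4 < 21, search right half
lo=4, hi=7, mid=5, arr[mid]=18 -> 18 < 21, search right half
lo=6, hi=7, mid=6, arr[mid]=19 -> 19 < 21, search right half
lo=7, hi=7, mid=7, arr[mid]=21 -> Found target at index 7!

Binary search finds 21 at index 7 after 5 comparisons. The search repeatedly halves the search space by comparing with the middle element.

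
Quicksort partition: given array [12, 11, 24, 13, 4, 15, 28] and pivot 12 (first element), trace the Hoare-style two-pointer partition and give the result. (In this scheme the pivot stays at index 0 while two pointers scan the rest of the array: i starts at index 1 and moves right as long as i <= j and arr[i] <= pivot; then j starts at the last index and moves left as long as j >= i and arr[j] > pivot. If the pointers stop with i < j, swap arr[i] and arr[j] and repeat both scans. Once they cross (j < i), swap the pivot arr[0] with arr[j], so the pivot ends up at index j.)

Hoare-style two-pointer partition with pivot = 12:

Initial array: [12, 11, 24, 13, 4, 15, 28]

Pointers start at i = 1, j = 6.
i stops at index 2 (arr[2]=24 > 12), j stops at index 4 (arr[4]=4 <= 12): swap arr[2] and arr[4], array becomes [12, 11, 4, 13, 24, 15, 28]
i ends at 3, j ends at 2: the pointers have crossed (j < i), so scanning stops.

Swap pivot arr[0] with arr[2] to place pivot at position 2: [4, 11, 12, 13, 24, 15, 28]
Pivot position: 2

After partitioning with pivot 12, the array becomes [4, 11, 12, 13, 24, 15, 28]. The pivot is placed at index 2. All elements to the left of the pivot are <= 12, and all elements to the right are > 12.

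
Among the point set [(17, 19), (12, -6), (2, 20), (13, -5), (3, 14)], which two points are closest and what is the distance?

Computing all pairwise distances among 5 points:

d((17, 19), (12, -6)) = 25.4951
d((17, 19), (2, 20)) = 15.0333
d((17, 19), (13, -5)) = 24.3311
d((17, 19), (3, 14)) = 14.8661
d((12, -6), (2, 20)) = 27.8568
d((12, -6), (13, -5)) = 1.4142 <-- minimum
d((12, -6), (3, 14)) = 21.9317
d((2, 20), (13, -5)) = 27.313
d((2, 20), (3, 14)) = 6.0828
d((13, -5), (3, 14)) = 21.4709

Closest pair: (12, -6) and (13, -5) with distance 1.4142

The closest pair is (12, -6) and (13, -5) with Euclidean distance 1.4142. For 5 points, brute-force pairwise comparison is shown above. For large n, the divide-and-conquer algorithm (sort by x, recurse on halves, check the dividing strip) achieves O(n log n).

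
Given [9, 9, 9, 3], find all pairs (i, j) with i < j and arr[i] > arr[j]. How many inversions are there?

Finding inversions in [9, 9, 9, 3]:

(0, 3): arr[0]=9 > arr[3]=3
(1, 3): arr[1]=9 > arr[3]=3
(2, 3): arr[2]=9 > arr[3]=3

Total inversions: 3

The array has 3 inversion(s): (0,3), (1,3), (2,3). Each pair (i,j) satisfies i < j and arr[i] > arr[j].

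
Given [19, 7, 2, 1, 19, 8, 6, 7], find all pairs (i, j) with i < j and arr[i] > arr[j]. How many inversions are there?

Finding inversions in [19, 7, 2, 1, 19, 8, 6, 7]:

(0, 1): arr[0]=19 > arr[1]=7
(0, 2): arr[0]=19 > arr[2]=2
(0, 3): arr[0]=19 > arr[3]=1
(0, 5): arr[0]=19 > arr[5]=8
(0, 6): arr[0]=19 > arr[6]=6
(0, 7): arr[0]=19 > arr[7]=7
(1, 2): arr[1]=7 > arr[2]=2
(1, 3): arr[1]=7 > arr[3]=1
(1, 6): arr[1]=7 > arr[6]=6
(2, 3): arr[2]=2 > arr[3]=1
(4, 5): arr[4]=19 > arr[5]=8
(4, 6): arr[4]=19 > arr[6]=6
(4, 7): arr[4]=19 > arr[7]=7
(5, 6): arr[5]=8 > arr[6]=6
(5, 7): arr[5]=8 > arr[7]=7

Total inversions: 15

The array has 15 inversion(s): (0,1), (0,2), (0,3), (0,5), (0,6), (0,7), (1,2), (1,3), (1,6), (2,3), (4,5), (4,6), (4,7), (5,6), (5,7). Each pair (i,j) satisfies i < j and arr[i] > arr[j].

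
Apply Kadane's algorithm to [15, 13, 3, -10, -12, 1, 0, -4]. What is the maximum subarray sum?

Using Kadane's algorithm on [15, 13, 3, -10, -12, 1, 0, -4]:

Scanning through the array:
Position 1 (value 13): max_ending_here = 28, max_so_far = 28
Position 2 (value 3): max_ending_here = 31, max_so_far = 31
Position 3 (value -10): max_ending_here = 21, max_so_far = 31
Position 4 (value -12): max_ending_here = 9, max_so_far = 31
Position 5 (value 1): max_ending_here = 10, max_so_far = 31
Position 6 (value 0): max_ending_here = 10, max_so_far = 31
Position 7 (value -4): max_ending_here = 6, max_so_far = 31

Maximum subarray: [15, 13, 3]
Maximum sum: 31

The maximum subarray is [15, 13, 3] with sum 31. This subarray runs from index 0 to index 2.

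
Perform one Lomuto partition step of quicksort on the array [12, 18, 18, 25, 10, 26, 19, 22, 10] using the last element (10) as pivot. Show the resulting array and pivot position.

Lomuto partition with pivot = 10:

Initial array: [12, 18, 18, 25, 10, 26, 19, 22, 10]

arr[0]=12 > 10: no swap
arr[1]=18 > 10: no swap
arr[2]=18 > 10: no swap
arr[3]=25 > 10: no swap
arr[4]=10 <= 10: swap with position 0, array becomes [10, 18, 18, 25, 12, 26, 19, 22, 10]
arr[5]=26 > 10: no swap
arr[6]=19 > 10: no swap
arr[7]=22 > 10: no swap

Place pivot at position 1: [10, 10, 18, 25, 12, 26, 19, 22, 18]
Pivot position: 1

After partitioning with pivot 10, the array becomes [10, 10, 18, 25, 12, 26, 19, 22, 18]. The pivot is placed at index 1. All elements to the left of the pivot are <= 10, and all elements to the right are > 10.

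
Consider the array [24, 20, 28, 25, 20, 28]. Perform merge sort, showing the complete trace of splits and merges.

Merge sort trace:

Split: [24, 20, 28, 25, 20, 28] -> [24, 20, 28] and [25, 20, 28]
  Split: [24, 20, 28] -> [24] and [20, 28]
    Split: [20, 28] -> [20] and [28]
    Merge: [20] + [28] -> [20, 28]
  Merge: [24] + [20, 28] -> [20, 24, 28]
  Split: [25, 20, 28] -> [25] and [20, 28]
    Split: [20, 28] -> [20] and [28]
    Merge: [20] + [28] -> [20, 28]
  Merge: [25] + [20, 28] -> [20, 25, 28]
Merge: [20, 24, 28] + [20, 25, 28] -> [20, 20, 24, 25, 28, 28]

Final sorted array: [20, 20, 24, 25, 28, 28]

The merge sort proceeds by recursively splitting the array and merging sorted halves.
After all merges, the sorted array is [20, 20, 24, 25, 28, 28].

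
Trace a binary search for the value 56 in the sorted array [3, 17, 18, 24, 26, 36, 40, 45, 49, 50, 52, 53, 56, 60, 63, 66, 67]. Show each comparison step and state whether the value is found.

Binary search for 56 in [3, 17, 18, 24, 26, 36, 40, 45, 49, 50, 52, 53, 56, 60, 63, 66, 67]:

lo=0, hi=16, mid=8, arr[mid]=49 -> 49 < 56, search right half
lo=9, hi=16, mid=12, arr[mid]=56 -> Found target at index 12!

Binary search finds 56 at index 12 after 2 comparisons. The search repeatedly halves the search space by comparing with the middle element.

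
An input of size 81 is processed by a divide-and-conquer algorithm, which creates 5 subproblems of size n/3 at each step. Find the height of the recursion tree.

For divide and conquer with division factor 3:

Problem sizes at each level:
Level 0: 81
Level 1: 27
Level 2: 9
Level 3: 3
Level 4: 1

The root is level 0 and the size-1 base case is level 4 (the tree spans levels 0 through 4, i.e. 5 levels counting the root), so the depth is the number of divisions: log_3(81) = 4

The recursion tree depth is log_3(81) = 4. At each level, the problem size is divided by 3, so it takes 4 divisions to reduce to a base case of size 1. The algorithm makes 5 recursive calls at each level.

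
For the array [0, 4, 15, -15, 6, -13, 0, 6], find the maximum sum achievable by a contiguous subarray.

Using Kadane's algorithm on [0, 4, 15, -15, 6, -13, 0, 6]:

Scanning through the array:
Position 1 (value 4): max_ending_here = 4, max_so_far = 4
Position 2 (value 15): max_ending_here = 19, max_so_far = 19
Position 3 (value -15): max_ending_here = 4, max_so_far = 19
Position 4 (value 6): max_ending_here = 10, max_so_far = 19
Position 5 (value -13): max_ending_here = -3, max_so_far = 19
Position 6 (value 0): max_ending_here = 0, max_so_far = 19
Position 7 (value 6): max_ending_here = 6, max_so_far = 19

Maximum subarray: [0, 4, 15]
Maximum sum: 19

The maximum subarray is [0, 4, 15] with sum 19. This subarray runs from index 0 to index 2.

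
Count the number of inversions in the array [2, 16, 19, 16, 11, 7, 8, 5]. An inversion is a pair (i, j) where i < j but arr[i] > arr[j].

Finding inversions in [2, 16, 19, 16, 11, 7, 8, 5]:

(1, 4): arr[1]=16 > arr[4]=11
(1, 5): arr[1]=16 > arr[5]=7
(1, 6): arr[1]=16 > arr[6]=8
(1, 7): arr[1]=16 > arr[7]=5
(2, 3): arr[2]=19 > arr[3]=16
(2, 4): arr[2]=19 > arr[4]=11
(2, 5): arr[2]=19 > arr[5]=7
(2, 6): arr[2]=19 > arr[6]=8
(2, 7): arr[2]=19 > arr[7]=5
(3, 4): arr[3]=16 > arr[4]=11
(3, 5): arr[3]=16 > arr[5]=7
(3, 6): arr[3]=16 > arr[6]=8
(3, 7): arr[3]=16 > arr[7]=5
(4, 5): arr[4]=11 > arr[5]=7
(4, 6): arr[4]=11 > arr[6]=8
(4, 7): arr[4]=11 > arr[7]=5
(5, 7): arr[5]=7 > arr[7]=5
(6, 7): arr[6]=8 > arr[7]=5

Total inversions: 18

The array has 18 inversion(s): (1,4), (1,5), (1,6), (1,7), (2,3), (2,4), (2,5), (2,6), (2,7), (3,4), (3,5), (3,6), (3,7), (4,5), (4,6), (4,7), (5,7), (6,7). Each pair (i,j) satisfies i < j and arr[i] > arr[j].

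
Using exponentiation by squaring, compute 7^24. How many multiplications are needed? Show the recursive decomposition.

Computing 7^24 by squaring (build up from 7^1; each line after the first costs one multiplication):

7^1 = 7
7^2 = (7^1)^2 = 7^2 = 49
7^3 = 7 * 7^2 = 7 * 49 = 343
7^6 = (7^3)^2 = 343^2 = 117649
7^12 = (7^6)^2 = 117649^2 = 13841287201
7^24 = (7^12)^2 = 13841287201^2 = 191581231380566414401

Result: 191581231380566414401
Multiplications needed: 5 (5 lines after 7^1)

7^24 = 191581231380566414401. Using exponentiation by squaring, this requires 5 multiplications. The key idea: if the exponent is even, square the half-power; if odd, multiply by the base once.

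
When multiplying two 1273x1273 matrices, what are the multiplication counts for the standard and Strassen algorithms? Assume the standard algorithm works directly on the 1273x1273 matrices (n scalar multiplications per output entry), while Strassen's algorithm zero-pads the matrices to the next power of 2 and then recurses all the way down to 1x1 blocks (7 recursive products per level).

Matrix multiplication for 1273x1273 matrices:

Strassen's algorithm requires power-of-2 dimensions. Pad 1273x1273 to 2048x2048 (next power of 2).

Standard algorithm: 1273^3 = 2062933417 multiplications
Strassen's algorithm: 7^(log2(2048)) = 7^11 = 1977326743 multiplications
Savings: 2062933417 - 1977326743 = 85606674 multiplications

Standard: 2062933417 multiplications (1273^3). Strassen: 1977326743 multiplications (7^11, after padding to 2048x2048). Strassen reduces 8 recursive multiplications to 7 at each level.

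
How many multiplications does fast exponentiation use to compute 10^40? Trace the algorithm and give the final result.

Computing 10^40 by squaring (build up from 10^1; each line after the first costs one multiplication):

10^1 = 10
10^2 = (10^1)^2 = 10^2 = 100
10^4 = (10^2)^2 = 100^2 = 10000
10^5 = 10 * 10^4 = 10 * 10000 = 100000
10^10 = (10^5)^2 = 100000^2 = 10000000000
10^20 = (10^10)^2 = 10000000000^2 = 100000000000000000000
10^40 = (10^20)^2 = 100000000000000000000^2 = 10000000000000000000000000000000000000000

Result: 10000000000000000000000000000000000000000
Multiplications needed: 6 (6 lines after 10^1)

10^40 = 10000000000000000000000000000000000000000. Using exponentiation by squaring, this requires 6 multiplications. The key idea: if the exponent is even, square the half-power; if odd, multiply by the base once.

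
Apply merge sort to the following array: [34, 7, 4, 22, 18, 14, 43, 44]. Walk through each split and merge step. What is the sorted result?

Merge sort trace:

Split: [34, 7, 4, 22, 18, 14, 43, 44] -> [34, 7, 4, 22] and [18, 14, 43, 44]
  Split: [34, 7, 4, 22] -> [34, 7] and [4, 22]
    Split: [34, 7] -> [34] and [7]
    Merge: [34] + [7] -> [7, 34]
    Split: [4, 22] -> [4] and [22]
    Merge: [4] + [22] -> [4, 22]
  Merge: [7, 34] + [4, 22] -> [4, 7, 22, 34]
  Split: [18, 14, 43, 44] -> [18, 14] and [43, 44]
    Split: [18, 14] -> [18] and [14]
    Merge: [18] + [14] -> [14, 18]
    Split: [43, 44] -> [43] and [44]
    Merge: [43] + [44] -> [43, 44]
  Merge: [14, 18] + [43, 44] -> [14, 18, 43, 44]
Merge: [4, 7, 22, 34] + [14, 18, 43, 44] -> [4, 7, 14, 18, 22, 34, 43, 44]

Final sorted array: [4, 7, 14, 18, 22, 34, 43, 44]

The merge sort proceeds by recursively splitting the array and merging sorted halves.
After all merges, the sorted array is [4, 7, 14, 18, 22, 34, 43, 44].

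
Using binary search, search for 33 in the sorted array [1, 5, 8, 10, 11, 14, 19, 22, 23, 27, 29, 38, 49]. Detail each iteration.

Binary search for 33 in [1, 5, 8, 10, 11, 14, 19, 22, 23, 27, 29, 38, 49]:

lo=0, hi=12, mid=6, arr[mid]=19 -> 19 < 33, search right half
lo=7, hi=12, mid=9, arr[mid]=27 -> 27 < 33, search right half
lo=10, hi=12, mid=11, arr[mid]=38 -> 38 > 33, search left half
lo=10, hi=10, mid=10, arr[mid]=29 -> 29 < 33, search right half
lo=11 > hi=10, target 33 not found

Binary search determines that 33 is not in the array after 4 comparisons. The search space was exhausted without finding the target.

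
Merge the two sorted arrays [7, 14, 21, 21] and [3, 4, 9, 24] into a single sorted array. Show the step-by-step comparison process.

Merging process:

Compare 7 vs 3: take 3 from right. Merged: [3]
Compare 7 vs 4: take 4 from right. Merged: [3, 4]
Compare 7 vs 9: take 7 from left. Merged: [3, 4, 7]
Compare 14 vs 9: take 9 from right. Merged: [3, 4, 7, 9]
Compare 14 vs 24: take 14 from left. Merged: [3, 4, 7, 9, 14]
Compare 21 vs 24: take 21 from left. Merged: [3, 4, 7, 9, 14, 21]
Compare 21 vs 24: take 21 from left. Merged: [3, 4, 7, 9, 14, 21, 21]
Append remaining from right: [24]. Merged: [3, 4, 7, 9, 14, 21, 21, 24]

Final merged array: [3, 4, 7, 9, 14, 21, 21, 24]
Total comparisons: 7

The merged array is [3, 4, 7, 9, 14, 21, 21, 24], requiring 7 comparisons. The merge step runs in O(n) time where n is the total number of elements.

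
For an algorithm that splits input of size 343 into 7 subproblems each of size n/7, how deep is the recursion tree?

For divide and conquer with division factor 7:

Problem sizes at each level:
Level 0: 343
Level 1: 49
Level 2: 7
Level 3: 1

The root is level 0 and the size-1 base case is level 3 (the tree spans levels 0 through 3, i.e. 4 levels counting the root), so the depth is the number of divisions: log_7(343) = 3

The recursion tree depth is log_7(343) = 3. At each level, the problem size is divided by 7, so it takes 3 divisions to reduce to a base case of size 1. The algorithm makes 7 recursive calls at each level.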